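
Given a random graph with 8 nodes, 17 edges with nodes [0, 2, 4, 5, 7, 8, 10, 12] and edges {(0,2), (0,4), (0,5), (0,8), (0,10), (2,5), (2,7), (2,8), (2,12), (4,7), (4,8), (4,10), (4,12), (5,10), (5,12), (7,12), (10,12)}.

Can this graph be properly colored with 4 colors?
Yes, G is 4-colorable

A valid 4-coloring: color 1: [2, 4]; color 2: [0, 12]; color 3: [5, 7, 8]; color 4: [10].
(χ(G) = 4 ≤ 4.)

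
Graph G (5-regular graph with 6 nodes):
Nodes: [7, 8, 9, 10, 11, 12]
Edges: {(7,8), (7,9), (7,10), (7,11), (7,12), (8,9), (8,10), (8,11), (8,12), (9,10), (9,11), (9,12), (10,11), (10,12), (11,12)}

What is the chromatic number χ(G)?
χ(G) = 6

Clique number ω(G) = 6 (lower bound: χ ≥ ω).
The clique on [7, 8, 9, 10, 11, 12] has size 6, forcing χ ≥ 6, and the coloring below uses 6 colors, so χ(G) = 6.
A valid 6-coloring: color 1: [8]; color 2: [11]; color 3: [10]; color 4: [12]; color 5: [9]; color 6: [7].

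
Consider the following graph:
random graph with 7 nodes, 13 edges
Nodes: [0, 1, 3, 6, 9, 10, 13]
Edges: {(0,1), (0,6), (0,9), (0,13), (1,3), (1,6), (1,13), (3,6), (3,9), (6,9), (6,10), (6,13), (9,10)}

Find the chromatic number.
χ(G) = 4

Clique number ω(G) = 4 (lower bound: χ ≥ ω).
The clique on [0, 1, 6, 13] has size 4, forcing χ ≥ 4, and the coloring below uses 4 colors, so χ(G) = 4.
A valid 4-coloring: color 1: [6]; color 2: [1, 9]; color 3: [0, 3, 10]; color 4: [13].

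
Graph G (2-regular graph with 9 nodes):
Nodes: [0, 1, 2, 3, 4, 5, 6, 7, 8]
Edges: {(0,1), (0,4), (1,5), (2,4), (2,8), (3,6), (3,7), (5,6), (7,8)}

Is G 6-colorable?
Yes, G is 6-colorable

A valid 6-coloring: color 1: [1, 4, 6, 7]; color 2: [0, 3, 5, 8]; color 3: [2].
(χ(G) = 3 ≤ 6.)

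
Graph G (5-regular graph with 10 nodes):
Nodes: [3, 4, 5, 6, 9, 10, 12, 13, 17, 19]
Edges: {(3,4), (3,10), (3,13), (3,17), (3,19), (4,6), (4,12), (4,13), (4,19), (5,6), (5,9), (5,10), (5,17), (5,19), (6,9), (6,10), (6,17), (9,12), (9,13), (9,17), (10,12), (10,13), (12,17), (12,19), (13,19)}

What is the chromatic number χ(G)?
χ(G) = 4

Clique number ω(G) = 4 (lower bound: χ ≥ ω).
The clique on [3, 4, 13, 19] has size 4, forcing χ ≥ 4, and the coloring below uses 4 colors, so χ(G) = 4.
A valid 4-coloring: color 1: [4, 10, 17]; color 2: [5, 12, 13]; color 3: [6, 19]; color 4: [3, 9].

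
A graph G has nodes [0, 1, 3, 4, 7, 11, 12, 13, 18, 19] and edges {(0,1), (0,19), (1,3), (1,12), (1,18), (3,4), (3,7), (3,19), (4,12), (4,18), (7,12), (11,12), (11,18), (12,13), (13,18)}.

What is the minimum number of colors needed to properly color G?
χ(G) = 2

Clique number ω(G) = 2 (lower bound: χ ≥ ω).
The graph is bipartite (no odd cycle), so 2 colors suffice: χ(G) = 2.
A valid 2-coloring: color 1: [0, 3, 12, 18]; color 2: [1, 4, 7, 11, 13, 19].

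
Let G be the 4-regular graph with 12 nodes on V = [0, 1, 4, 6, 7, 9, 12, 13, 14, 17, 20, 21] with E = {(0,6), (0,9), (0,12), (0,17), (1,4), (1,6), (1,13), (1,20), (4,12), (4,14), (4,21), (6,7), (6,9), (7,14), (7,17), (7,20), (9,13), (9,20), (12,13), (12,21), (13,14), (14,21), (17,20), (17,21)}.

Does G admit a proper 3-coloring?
A valid 3-coloring: color 1: [0, 1, 7, 21]; color 2: [4, 6, 13, 20]; color 3: [9, 12, 14, 17].
(χ(G) = 3 ≤ 3.)

Yes, G is 3-colorable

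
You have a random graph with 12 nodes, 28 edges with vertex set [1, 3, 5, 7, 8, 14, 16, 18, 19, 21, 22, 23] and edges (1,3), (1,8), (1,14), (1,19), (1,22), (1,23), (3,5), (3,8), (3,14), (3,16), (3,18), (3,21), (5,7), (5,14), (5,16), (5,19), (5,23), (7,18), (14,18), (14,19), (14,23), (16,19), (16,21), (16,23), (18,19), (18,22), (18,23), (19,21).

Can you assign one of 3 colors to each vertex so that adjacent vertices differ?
Yes, G is 3-colorable

A valid 3-coloring: color 1: [3, 7, 19, 22, 23]; color 2: [1, 5, 18, 21]; color 3: [8, 14, 16].
(χ(G) = 3 ≤ 3.)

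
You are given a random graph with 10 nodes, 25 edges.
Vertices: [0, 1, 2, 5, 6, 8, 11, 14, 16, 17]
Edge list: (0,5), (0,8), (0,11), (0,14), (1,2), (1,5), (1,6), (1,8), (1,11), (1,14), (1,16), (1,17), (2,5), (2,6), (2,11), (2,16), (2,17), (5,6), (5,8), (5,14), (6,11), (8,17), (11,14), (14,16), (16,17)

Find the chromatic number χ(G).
Clique number ω(G) = 4 (lower bound: χ ≥ ω).
The clique on [1, 2, 16, 17] has size 4, forcing χ ≥ 4, and the coloring below uses 4 colors, so χ(G) = 4.
A valid 4-coloring: color 1: [0, 1]; color 2: [2, 8, 14]; color 3: [5, 11, 16]; color 4: [6, 17].

χ(G) = 4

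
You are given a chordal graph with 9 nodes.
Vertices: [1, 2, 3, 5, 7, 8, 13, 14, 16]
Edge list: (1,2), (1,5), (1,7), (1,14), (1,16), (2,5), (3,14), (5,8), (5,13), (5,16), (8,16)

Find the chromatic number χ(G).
Clique number ω(G) = 3 (lower bound: χ ≥ ω).
The clique on [5, 8, 16] has size 3, forcing χ ≥ 3, and the coloring below uses 3 colors, so χ(G) = 3.
A valid 3-coloring: color 1: [1, 3, 8, 13]; color 2: [5, 7, 14]; color 3: [2, 16].

χ(G) = 3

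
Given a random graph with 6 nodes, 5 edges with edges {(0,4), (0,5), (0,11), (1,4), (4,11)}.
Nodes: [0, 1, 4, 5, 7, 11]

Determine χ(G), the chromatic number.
Clique number ω(G) = 3 (lower bound: χ ≥ ω).
The clique on [0, 4, 11] has size 3, forcing χ ≥ 3, and the coloring below uses 3 colors, so χ(G) = 3.
A valid 3-coloring: color 1: [0, 1, 7]; color 2: [4, 5]; color 3: [11].

χ(G) = 3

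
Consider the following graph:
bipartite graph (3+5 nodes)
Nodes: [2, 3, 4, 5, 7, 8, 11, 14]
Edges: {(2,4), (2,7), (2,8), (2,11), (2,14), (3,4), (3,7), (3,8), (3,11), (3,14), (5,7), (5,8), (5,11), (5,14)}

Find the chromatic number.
χ(G) = 2

Clique number ω(G) = 2 (lower bound: χ ≥ ω).
The graph is bipartite (no odd cycle), so 2 colors suffice: χ(G) = 2.
A valid 2-coloring: color 1: [2, 3, 5]; color 2: [4, 7, 8, 11, 14].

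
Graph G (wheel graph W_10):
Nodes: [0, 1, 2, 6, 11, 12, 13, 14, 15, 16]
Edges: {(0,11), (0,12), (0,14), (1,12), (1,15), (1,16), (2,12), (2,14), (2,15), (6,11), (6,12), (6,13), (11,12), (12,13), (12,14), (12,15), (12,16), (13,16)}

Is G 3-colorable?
No, G is not 3-colorable

Odd cycle [1, 16, 13, 6, 11, 0, 14, 2, 15] needs 3 colors (χ ≥ 3).
Vertex 12 is adjacent to every vertex of [0, 1, 2, 6, 11, 13, 14, 15, 16], which already need 3 colors among themselves, so 12 needs a new color (χ ≥ 4).
Hence χ(G) ≥ 4 > 3, so no proper 3-coloring exists.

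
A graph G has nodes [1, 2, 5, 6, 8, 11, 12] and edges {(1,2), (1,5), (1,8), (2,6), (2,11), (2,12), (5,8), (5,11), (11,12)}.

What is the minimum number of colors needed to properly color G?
χ(G) = 3

Clique number ω(G) = 3 (lower bound: χ ≥ ω).
The clique on [1, 5, 8] has size 3, forcing χ ≥ 3, and the coloring below uses 3 colors, so χ(G) = 3.
A valid 3-coloring: color 1: [2, 8]; color 2: [1, 6, 11]; color 3: [5, 12].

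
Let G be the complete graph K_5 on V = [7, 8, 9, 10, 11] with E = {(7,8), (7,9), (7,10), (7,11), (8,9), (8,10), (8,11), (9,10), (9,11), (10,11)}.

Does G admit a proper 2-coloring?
No, G is not 2-colorable

The clique on vertices [7, 8, 9, 10, 11] has size 5 > 2, so it alone needs 5 colors.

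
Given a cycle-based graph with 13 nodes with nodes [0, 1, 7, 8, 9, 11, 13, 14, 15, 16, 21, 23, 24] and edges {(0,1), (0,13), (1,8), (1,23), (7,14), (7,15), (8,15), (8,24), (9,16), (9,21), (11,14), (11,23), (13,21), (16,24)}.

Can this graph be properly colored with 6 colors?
A valid 6-coloring: color 1: [0, 7, 8, 11, 16, 21]; color 2: [1, 9, 13, 14, 15, 24]; color 3: [23].
(χ(G) = 3 ≤ 6.)

Yes, G is 6-colorable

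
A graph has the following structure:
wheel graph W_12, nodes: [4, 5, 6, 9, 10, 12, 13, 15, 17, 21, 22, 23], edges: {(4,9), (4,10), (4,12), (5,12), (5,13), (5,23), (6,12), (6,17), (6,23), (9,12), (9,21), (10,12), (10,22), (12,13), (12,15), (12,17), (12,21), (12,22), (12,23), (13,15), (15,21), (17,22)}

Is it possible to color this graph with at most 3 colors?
Odd cycle [15, 13, 5, 23, 6, 17, 22, 10, 4, 9, 21] needs 3 colors (χ ≥ 3).
Vertex 12 is adjacent to every vertex of [4, 5, 6, 9, 10, 13, 15, 17, 21, 22, 23], which already need 3 colors among themselves, so 12 needs a new color (χ ≥ 4).
Hence χ(G) ≥ 4 > 3, so no proper 3-coloring exists.

No, G is not 3-colorable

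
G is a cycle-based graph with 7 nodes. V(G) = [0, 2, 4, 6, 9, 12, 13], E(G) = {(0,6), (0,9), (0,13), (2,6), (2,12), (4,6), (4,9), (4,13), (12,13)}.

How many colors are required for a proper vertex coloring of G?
χ(G) = 3

Clique number ω(G) = 2 (lower bound: χ ≥ ω).
Odd cycle [12, 2, 6, 4, 13] needs 3 colors (χ ≥ 3).
The coloring below uses 3 colors, so χ(G) = 3.
A valid 3-coloring: color 1: [0, 4, 12]; color 2: [6, 9, 13]; color 3: [2].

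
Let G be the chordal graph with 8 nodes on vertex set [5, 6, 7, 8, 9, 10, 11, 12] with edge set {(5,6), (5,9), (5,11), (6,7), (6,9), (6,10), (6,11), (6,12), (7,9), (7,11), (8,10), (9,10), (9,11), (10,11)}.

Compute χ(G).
Clique number ω(G) = 4 (lower bound: χ ≥ ω).
The clique on [6, 9, 10, 11] has size 4, forcing χ ≥ 4, and the coloring below uses 4 colors, so χ(G) = 4.
A valid 4-coloring: color 1: [6, 8]; color 2: [11, 12]; color 3: [9]; color 4: [5, 7, 10].

χ(G) = 4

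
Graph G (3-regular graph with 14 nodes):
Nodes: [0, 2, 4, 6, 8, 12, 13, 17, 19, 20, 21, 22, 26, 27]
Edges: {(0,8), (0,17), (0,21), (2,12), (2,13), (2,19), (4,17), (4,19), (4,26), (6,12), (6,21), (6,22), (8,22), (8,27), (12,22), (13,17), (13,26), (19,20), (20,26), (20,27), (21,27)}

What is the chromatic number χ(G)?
χ(G) = 3

Clique number ω(G) = 3 (lower bound: χ ≥ ω).
The clique on [6, 12, 22] has size 3, forcing χ ≥ 3, and the coloring below uses 3 colors, so χ(G) = 3.
A valid 3-coloring: color 1: [4, 8, 12, 13, 20, 21]; color 2: [0, 2, 22, 26, 27]; color 3: [6, 17, 19].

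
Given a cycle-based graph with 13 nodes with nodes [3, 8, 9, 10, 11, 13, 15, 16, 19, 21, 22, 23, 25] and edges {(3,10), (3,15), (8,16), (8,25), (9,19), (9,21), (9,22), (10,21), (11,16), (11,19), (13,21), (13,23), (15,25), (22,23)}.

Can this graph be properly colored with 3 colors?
A valid 3-coloring: color 1: [3, 16, 19, 21, 23, 25]; color 2: [8, 9, 10, 11, 13, 15]; color 3: [22].
(χ(G) = 3 ≤ 3.)

Yes, G is 3-colorable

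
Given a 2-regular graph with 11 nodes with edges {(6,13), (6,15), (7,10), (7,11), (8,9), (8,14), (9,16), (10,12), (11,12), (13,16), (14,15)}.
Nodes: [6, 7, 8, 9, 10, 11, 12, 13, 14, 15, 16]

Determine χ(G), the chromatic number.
Clique number ω(G) = 2 (lower bound: χ ≥ ω).
Odd cycle [6, 15, 14, 8, 9, 16, 13] needs 3 colors (χ ≥ 3).
The coloring below uses 3 colors, so χ(G) = 3.
A valid 3-coloring: color 1: [6, 7, 8, 12, 16]; color 2: [9, 10, 11, 13, 15]; color 3: [14].

χ(G) = 3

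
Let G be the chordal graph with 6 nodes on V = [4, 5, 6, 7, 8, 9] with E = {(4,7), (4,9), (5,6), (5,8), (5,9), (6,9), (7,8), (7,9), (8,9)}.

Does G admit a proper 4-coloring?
A valid 4-coloring: color 1: [9]; color 2: [5, 7]; color 3: [4, 6, 8].
(χ(G) = 3 ≤ 4.)

Yes, G is 4-colorable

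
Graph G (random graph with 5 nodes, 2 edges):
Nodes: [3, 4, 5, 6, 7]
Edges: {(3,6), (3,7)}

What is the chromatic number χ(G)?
Clique number ω(G) = 2 (lower bound: χ ≥ ω).
The graph is bipartite (no odd cycle), so 2 colors suffice: χ(G) = 2.
A valid 2-coloring: color 1: [3, 4, 5]; color 2: [6, 7].

χ(G) = 2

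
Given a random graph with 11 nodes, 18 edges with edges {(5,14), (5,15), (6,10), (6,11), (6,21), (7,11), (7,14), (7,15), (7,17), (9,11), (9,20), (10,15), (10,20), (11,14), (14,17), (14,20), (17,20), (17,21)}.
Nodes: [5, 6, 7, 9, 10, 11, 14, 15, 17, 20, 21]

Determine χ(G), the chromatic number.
χ(G) = 3

Clique number ω(G) = 3 (lower bound: χ ≥ ω).
The clique on [14, 17, 20] has size 3, forcing χ ≥ 3, and the coloring below uses 3 colors, so χ(G) = 3.
A valid 3-coloring: color 1: [9, 10, 14, 21]; color 2: [5, 6, 7, 20]; color 3: [11, 15, 17].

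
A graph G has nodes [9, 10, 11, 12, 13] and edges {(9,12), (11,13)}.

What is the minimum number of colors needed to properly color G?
χ(G) = 2

Clique number ω(G) = 2 (lower bound: χ ≥ ω).
The graph is bipartite (no odd cycle), so 2 colors suffice: χ(G) = 2.
A valid 2-coloring: color 1: [9, 10, 13]; color 2: [11, 12].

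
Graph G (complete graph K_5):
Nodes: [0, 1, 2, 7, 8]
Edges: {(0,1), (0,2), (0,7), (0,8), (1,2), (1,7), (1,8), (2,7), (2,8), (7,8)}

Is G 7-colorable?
A valid 7-coloring: color 1: [8]; color 2: [2]; color 3: [0]; color 4: [7]; color 5: [1].
(χ(G) = 5 ≤ 7.)

Yes, G is 7-colorable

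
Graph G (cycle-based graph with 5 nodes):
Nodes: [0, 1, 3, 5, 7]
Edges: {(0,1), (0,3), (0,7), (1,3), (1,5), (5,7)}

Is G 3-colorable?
Yes, G is 3-colorable

A valid 3-coloring: color 1: [1, 7]; color 2: [0, 5]; color 3: [3].
(χ(G) = 3 ≤ 3.)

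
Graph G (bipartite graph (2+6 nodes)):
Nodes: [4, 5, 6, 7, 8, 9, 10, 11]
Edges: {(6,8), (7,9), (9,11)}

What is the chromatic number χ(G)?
χ(G) = 2

Clique number ω(G) = 2 (lower bound: χ ≥ ω).
The graph is bipartite (no odd cycle), so 2 colors suffice: χ(G) = 2.
A valid 2-coloring: color 1: [4, 5, 8, 9, 10]; color 2: [6, 7, 11].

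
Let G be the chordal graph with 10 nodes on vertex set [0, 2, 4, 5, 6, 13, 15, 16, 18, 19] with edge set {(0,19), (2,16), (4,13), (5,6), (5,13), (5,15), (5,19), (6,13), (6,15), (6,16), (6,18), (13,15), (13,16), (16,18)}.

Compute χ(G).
χ(G) = 4

Clique number ω(G) = 4 (lower bound: χ ≥ ω).
The clique on [5, 6, 13, 15] has size 4, forcing χ ≥ 4, and the coloring below uses 4 colors, so χ(G) = 4.
A valid 4-coloring: color 1: [2, 4, 6, 19]; color 2: [0, 13, 18]; color 3: [5, 16]; color 4: [15].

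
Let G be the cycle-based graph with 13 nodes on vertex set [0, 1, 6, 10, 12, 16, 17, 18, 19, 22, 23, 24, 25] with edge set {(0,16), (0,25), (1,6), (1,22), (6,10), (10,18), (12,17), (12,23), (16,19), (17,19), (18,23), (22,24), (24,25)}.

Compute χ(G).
χ(G) = 3

Clique number ω(G) = 2 (lower bound: χ ≥ ω).
Odd cycle [10, 6, 1, 22, 24, 25, 0, 16, 19, 17, 12, 23, 18] needs 3 colors (χ ≥ 3).
The coloring below uses 3 colors, so χ(G) = 3.
A valid 3-coloring: color 1: [0, 1, 10, 19, 23, 24]; color 2: [6, 16, 17, 18, 22, 25]; color 3: [12].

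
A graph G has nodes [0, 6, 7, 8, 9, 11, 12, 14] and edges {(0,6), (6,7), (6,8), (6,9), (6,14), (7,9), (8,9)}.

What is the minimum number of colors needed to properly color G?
Clique number ω(G) = 3 (lower bound: χ ≥ ω).
The clique on [6, 8, 9] has size 3, forcing χ ≥ 3, and the coloring below uses 3 colors, so χ(G) = 3.
A valid 3-coloring: color 1: [6, 11, 12]; color 2: [0, 9, 14]; color 3: [7, 8].

χ(G) = 3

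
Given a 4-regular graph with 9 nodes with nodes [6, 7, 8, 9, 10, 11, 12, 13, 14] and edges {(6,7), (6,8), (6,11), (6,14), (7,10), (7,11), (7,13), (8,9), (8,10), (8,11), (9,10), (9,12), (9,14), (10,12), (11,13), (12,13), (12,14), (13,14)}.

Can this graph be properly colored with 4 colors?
Yes, G is 4-colorable

A valid 4-coloring: color 1: [7, 8, 12]; color 2: [10, 11, 14]; color 3: [6, 9, 13].
(χ(G) = 3 ≤ 4.)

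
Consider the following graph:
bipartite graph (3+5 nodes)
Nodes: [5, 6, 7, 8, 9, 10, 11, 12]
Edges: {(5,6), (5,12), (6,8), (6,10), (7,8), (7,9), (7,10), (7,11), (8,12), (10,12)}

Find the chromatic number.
Clique number ω(G) = 2 (lower bound: χ ≥ ω).
The graph is bipartite (no odd cycle), so 2 colors suffice: χ(G) = 2.
A valid 2-coloring: color 1: [6, 7, 12]; color 2: [5, 8, 9, 10, 11].

χ(G) = 2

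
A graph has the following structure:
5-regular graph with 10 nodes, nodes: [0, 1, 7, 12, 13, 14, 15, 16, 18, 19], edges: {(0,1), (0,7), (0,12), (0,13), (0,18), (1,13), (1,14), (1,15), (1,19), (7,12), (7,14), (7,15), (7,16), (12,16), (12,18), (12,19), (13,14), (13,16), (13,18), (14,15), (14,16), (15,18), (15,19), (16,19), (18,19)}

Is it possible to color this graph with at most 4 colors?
A valid 4-coloring: color 1: [7, 13, 19]; color 2: [1, 16, 18]; color 3: [12, 14]; color 4: [0, 15].
(χ(G) = 4 ≤ 4.)

Yes, G is 4-colorable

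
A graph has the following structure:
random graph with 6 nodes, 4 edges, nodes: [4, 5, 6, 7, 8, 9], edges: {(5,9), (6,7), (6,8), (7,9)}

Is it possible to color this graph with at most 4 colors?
A valid 4-coloring: color 1: [4, 6, 9]; color 2: [5, 7, 8].
(χ(G) = 2 ≤ 4.)

Yes, G is 4-colorable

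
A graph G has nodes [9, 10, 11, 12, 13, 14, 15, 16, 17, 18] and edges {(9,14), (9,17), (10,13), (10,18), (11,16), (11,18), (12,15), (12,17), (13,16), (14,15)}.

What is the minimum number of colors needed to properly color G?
χ(G) = 3

Clique number ω(G) = 2 (lower bound: χ ≥ ω).
Odd cycle [9, 17, 12, 15, 14] needs 3 colors (χ ≥ 3).
The coloring below uses 3 colors, so χ(G) = 3.
A valid 3-coloring: color 1: [15, 16, 17, 18]; color 2: [10, 11, 12, 14]; color 3: [9, 13].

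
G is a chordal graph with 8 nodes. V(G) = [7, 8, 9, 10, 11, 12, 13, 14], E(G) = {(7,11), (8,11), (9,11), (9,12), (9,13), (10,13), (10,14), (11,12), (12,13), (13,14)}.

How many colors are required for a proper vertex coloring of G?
Clique number ω(G) = 3 (lower bound: χ ≥ ω).
The clique on [10, 13, 14] has size 3, forcing χ ≥ 3, and the coloring below uses 3 colors, so χ(G) = 3.
A valid 3-coloring: color 1: [11, 13]; color 2: [7, 8, 9, 10]; color 3: [12, 14].

χ(G) = 3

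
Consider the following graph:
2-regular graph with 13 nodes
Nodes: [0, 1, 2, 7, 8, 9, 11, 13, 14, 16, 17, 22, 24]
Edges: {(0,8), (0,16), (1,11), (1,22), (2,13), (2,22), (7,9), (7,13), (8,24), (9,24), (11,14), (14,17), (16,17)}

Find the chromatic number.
χ(G) = 3

Clique number ω(G) = 2 (lower bound: χ ≥ ω).
Odd cycle [0, 16, 17, 14, 11, 1, 22, 2, 13, 7, 9, 24, 8] needs 3 colors (χ ≥ 3).
The coloring below uses 3 colors, so χ(G) = 3.
A valid 3-coloring: color 1: [0, 1, 2, 7, 14, 24]; color 2: [8, 9, 11, 13, 16, 22]; color 3: [17].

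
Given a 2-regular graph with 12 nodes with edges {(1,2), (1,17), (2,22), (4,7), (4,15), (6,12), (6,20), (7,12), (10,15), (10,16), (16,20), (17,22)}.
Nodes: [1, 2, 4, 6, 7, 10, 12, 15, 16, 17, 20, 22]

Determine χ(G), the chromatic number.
χ(G) = 2

Clique number ω(G) = 2 (lower bound: χ ≥ ω).
The graph is bipartite (no odd cycle), so 2 colors suffice: χ(G) = 2.
A valid 2-coloring: color 1: [1, 6, 7, 15, 16, 22]; color 2: [2, 4, 10, 12, 17, 20].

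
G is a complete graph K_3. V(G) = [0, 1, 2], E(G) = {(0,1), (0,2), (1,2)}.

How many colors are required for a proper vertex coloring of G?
Clique number ω(G) = 3 (lower bound: χ ≥ ω).
The clique on [0, 1, 2] has size 3, forcing χ ≥ 3, and the coloring below uses 3 colors, so χ(G) = 3.
A valid 3-coloring: color 1: [1]; color 2: [2]; color 3: [0].

χ(G) = 3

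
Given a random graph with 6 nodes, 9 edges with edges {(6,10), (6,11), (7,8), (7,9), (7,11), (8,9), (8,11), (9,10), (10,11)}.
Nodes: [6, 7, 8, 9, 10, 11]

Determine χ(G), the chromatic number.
χ(G) = 3

Clique number ω(G) = 3 (lower bound: χ ≥ ω).
The clique on [7, 8, 9] has size 3, forcing χ ≥ 3, and the coloring below uses 3 colors, so χ(G) = 3.
A valid 3-coloring: color 1: [9, 11]; color 2: [8, 10]; color 3: [6, 7].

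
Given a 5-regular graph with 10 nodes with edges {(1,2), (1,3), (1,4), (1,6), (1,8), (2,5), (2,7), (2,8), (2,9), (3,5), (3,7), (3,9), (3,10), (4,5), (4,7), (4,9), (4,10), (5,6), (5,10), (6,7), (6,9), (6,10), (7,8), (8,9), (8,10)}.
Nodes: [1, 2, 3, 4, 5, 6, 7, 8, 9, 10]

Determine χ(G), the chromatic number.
Clique number ω(G) = 3 (lower bound: χ ≥ ω).
The clique on [1, 2, 8] has size 3, forcing χ ≥ 3, and the coloring below uses 3 colors, so χ(G) = 3.
A valid 3-coloring: color 1: [5, 8]; color 2: [1, 7, 9, 10]; color 3: [2, 3, 4, 6].

χ(G) = 3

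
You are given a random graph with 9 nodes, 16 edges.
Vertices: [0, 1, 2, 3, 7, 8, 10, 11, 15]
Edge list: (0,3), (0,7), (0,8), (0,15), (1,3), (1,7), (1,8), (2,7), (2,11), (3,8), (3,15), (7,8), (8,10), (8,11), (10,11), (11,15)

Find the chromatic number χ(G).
χ(G) = 3

Clique number ω(G) = 3 (lower bound: χ ≥ ω).
The clique on [0, 3, 8] has size 3, forcing χ ≥ 3, and the coloring below uses 3 colors, so χ(G) = 3.
A valid 3-coloring: color 1: [2, 8, 15]; color 2: [3, 7, 11]; color 3: [0, 1, 10].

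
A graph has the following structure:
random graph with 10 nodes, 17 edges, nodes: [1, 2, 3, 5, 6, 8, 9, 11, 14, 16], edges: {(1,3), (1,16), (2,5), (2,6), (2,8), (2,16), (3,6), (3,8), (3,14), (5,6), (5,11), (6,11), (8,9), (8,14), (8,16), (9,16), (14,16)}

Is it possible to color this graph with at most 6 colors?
Yes, G is 6-colorable

A valid 6-coloring: color 1: [3, 5, 16]; color 2: [1, 6, 8]; color 3: [2, 9, 11, 14].
(χ(G) = 3 ≤ 6.)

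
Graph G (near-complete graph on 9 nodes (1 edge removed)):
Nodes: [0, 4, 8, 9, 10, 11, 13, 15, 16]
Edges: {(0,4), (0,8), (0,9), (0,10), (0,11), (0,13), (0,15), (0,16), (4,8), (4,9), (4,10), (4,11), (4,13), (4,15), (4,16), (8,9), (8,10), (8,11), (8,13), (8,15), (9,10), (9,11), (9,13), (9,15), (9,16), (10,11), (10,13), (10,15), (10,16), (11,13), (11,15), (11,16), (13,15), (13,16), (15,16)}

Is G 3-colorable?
The clique on vertices [0, 4, 8, 9, 10, 11, 13, 15] has size 8 > 3, so it alone needs 8 colors.

No, G is not 3-colorable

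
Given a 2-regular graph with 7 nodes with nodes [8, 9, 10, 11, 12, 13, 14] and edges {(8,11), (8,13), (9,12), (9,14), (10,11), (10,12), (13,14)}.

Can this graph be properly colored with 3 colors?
Yes, G is 3-colorable

A valid 3-coloring: color 1: [8, 10, 14]; color 2: [11, 12, 13]; color 3: [9].
(χ(G) = 3 ≤ 3.)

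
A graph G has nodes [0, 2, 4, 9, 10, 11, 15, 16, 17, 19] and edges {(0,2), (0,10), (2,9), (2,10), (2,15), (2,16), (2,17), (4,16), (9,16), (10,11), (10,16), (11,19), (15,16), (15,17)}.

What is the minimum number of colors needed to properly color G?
Clique number ω(G) = 3 (lower bound: χ ≥ ω).
The clique on [0, 2, 10] has size 3, forcing χ ≥ 3, and the coloring below uses 3 colors, so χ(G) = 3.
A valid 3-coloring: color 1: [2, 4, 11]; color 2: [0, 16, 17, 19]; color 3: [9, 10, 15].

χ(G) = 3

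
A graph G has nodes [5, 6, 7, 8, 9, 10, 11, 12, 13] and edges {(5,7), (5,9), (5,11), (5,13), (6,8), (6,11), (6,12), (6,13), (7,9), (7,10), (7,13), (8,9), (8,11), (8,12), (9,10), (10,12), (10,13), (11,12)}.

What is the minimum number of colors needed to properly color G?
χ(G) = 4

Clique number ω(G) = 4 (lower bound: χ ≥ ω).
The clique on [6, 8, 11, 12] has size 4, forcing χ ≥ 4, and the coloring below uses 4 colors, so χ(G) = 4.
A valid 4-coloring: color 1: [7, 8]; color 2: [9, 12, 13]; color 3: [5, 6, 10]; color 4: [11].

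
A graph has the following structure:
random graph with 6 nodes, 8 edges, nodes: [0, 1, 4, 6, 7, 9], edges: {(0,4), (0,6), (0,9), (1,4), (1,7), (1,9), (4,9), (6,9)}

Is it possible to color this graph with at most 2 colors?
The clique on vertices [0, 4, 9] has size 3 > 2, so it alone needs 3 colors.

No, G is not 2-colorable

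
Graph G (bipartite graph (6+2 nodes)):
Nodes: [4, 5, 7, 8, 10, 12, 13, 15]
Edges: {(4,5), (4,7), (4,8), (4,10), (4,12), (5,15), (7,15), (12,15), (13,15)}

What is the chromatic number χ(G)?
χ(G) = 2

Clique number ω(G) = 2 (lower bound: χ ≥ ω).
The graph is bipartite (no odd cycle), so 2 colors suffice: χ(G) = 2.
A valid 2-coloring: color 1: [4, 15]; color 2: [5, 7, 8, 10, 12, 13].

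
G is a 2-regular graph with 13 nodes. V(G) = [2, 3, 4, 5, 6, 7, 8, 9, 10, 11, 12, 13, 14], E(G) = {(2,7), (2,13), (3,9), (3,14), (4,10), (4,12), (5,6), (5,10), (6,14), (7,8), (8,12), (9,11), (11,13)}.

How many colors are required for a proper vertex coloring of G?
χ(G) = 3

Clique number ω(G) = 2 (lower bound: χ ≥ ω).
Odd cycle [3, 14, 6, 5, 10, 4, 12, 8, 7, 2, 13, 11, 9] needs 3 colors (χ ≥ 3).
The coloring below uses 3 colors, so χ(G) = 3.
A valid 3-coloring: color 1: [2, 3, 6, 8, 10, 11]; color 2: [5, 7, 9, 12, 13, 14]; color 3: [4].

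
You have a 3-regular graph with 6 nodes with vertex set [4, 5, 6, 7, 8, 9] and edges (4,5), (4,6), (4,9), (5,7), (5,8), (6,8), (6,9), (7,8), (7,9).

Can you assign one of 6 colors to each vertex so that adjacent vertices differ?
Yes, G is 6-colorable

A valid 6-coloring: color 1: [4, 7]; color 2: [8, 9]; color 3: [5, 6].
(χ(G) = 3 ≤ 6.)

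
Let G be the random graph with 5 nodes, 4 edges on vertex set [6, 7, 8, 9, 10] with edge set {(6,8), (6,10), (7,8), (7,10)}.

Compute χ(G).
χ(G) = 2

Clique number ω(G) = 2 (lower bound: χ ≥ ω).
The graph is bipartite (no odd cycle), so 2 colors suffice: χ(G) = 2.
A valid 2-coloring: color 1: [8, 9, 10]; color 2: [6, 7].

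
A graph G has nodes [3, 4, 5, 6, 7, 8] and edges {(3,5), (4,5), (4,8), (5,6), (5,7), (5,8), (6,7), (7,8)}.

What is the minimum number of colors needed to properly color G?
Clique number ω(G) = 3 (lower bound: χ ≥ ω).
The clique on [4, 5, 8] has size 3, forcing χ ≥ 3, and the coloring below uses 3 colors, so χ(G) = 3.
A valid 3-coloring: color 1: [5]; color 2: [3, 6, 8]; color 3: [4, 7].

χ(G) = 3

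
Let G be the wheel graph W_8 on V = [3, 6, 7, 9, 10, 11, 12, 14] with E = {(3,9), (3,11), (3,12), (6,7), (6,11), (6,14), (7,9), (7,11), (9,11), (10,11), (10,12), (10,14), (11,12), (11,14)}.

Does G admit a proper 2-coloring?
No, G is not 2-colorable

The clique on vertices [3, 9, 11] has size 3 > 2, so it alone needs 3 colors.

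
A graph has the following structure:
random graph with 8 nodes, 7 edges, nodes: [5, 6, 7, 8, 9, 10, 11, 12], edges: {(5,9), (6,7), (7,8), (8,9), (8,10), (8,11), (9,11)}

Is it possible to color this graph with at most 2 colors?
No, G is not 2-colorable

The clique on vertices [8, 9, 11] has size 3 > 2, so it alone needs 3 colors.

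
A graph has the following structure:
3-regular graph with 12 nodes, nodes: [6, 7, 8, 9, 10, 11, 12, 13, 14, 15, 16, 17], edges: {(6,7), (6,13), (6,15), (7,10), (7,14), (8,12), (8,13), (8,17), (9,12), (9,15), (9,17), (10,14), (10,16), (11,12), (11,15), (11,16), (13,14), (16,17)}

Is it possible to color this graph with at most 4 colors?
Yes, G is 4-colorable

A valid 4-coloring: color 1: [6, 8, 9, 14, 16]; color 2: [10, 12, 13, 15, 17]; color 3: [7, 11].
(χ(G) = 3 ≤ 4.)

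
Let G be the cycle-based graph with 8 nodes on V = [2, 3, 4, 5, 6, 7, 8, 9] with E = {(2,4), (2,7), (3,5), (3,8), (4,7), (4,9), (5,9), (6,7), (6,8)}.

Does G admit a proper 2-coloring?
The clique on vertices [2, 4, 7] has size 3 > 2, so it alone needs 3 colors.

No, G is not 2-colorable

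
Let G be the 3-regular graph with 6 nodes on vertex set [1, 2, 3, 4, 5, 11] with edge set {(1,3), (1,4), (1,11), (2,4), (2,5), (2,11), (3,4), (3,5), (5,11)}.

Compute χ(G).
Clique number ω(G) = 3 (lower bound: χ ≥ ω).
The clique on [1, 3, 4] has size 3, forcing χ ≥ 3, and the coloring below uses 3 colors, so χ(G) = 3.
A valid 3-coloring: color 1: [4, 11]; color 2: [2, 3]; color 3: [1, 5].

χ(G) = 3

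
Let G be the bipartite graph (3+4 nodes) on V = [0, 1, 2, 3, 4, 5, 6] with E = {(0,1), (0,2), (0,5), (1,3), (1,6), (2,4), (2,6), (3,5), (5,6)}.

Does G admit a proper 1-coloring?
Edge (0,1) forces its endpoints to differ, so 1 color is not enough.

No, G is not 1-colorable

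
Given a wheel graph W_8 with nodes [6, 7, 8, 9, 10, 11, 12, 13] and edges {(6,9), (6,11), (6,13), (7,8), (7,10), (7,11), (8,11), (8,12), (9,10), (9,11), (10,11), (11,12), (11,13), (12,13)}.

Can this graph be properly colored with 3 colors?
Odd cycle [8, 12, 13, 6, 9, 10, 7] needs 3 colors (χ ≥ 3).
Vertex 11 is adjacent to every vertex of [6, 7, 8, 9, 10, 12, 13], which already need 3 colors among themselves, so 11 needs a new color (χ ≥ 4).
Hence χ(G) ≥ 4 > 3, so no proper 3-coloring exists.

No, G is not 3-colorable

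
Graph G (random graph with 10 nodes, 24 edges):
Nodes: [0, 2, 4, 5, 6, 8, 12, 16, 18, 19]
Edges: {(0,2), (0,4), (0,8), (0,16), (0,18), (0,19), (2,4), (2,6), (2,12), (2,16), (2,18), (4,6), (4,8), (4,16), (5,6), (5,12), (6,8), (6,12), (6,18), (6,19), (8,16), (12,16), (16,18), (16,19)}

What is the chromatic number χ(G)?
Clique number ω(G) = 4 (lower bound: χ ≥ ω).
The clique on [0, 4, 8, 16] has size 4, forcing χ ≥ 4, and the coloring below uses 4 colors, so χ(G) = 4.
A valid 4-coloring: color 1: [6, 16]; color 2: [2, 5, 8, 19]; color 3: [4, 12, 18]; color 4: [0].

χ(G) = 4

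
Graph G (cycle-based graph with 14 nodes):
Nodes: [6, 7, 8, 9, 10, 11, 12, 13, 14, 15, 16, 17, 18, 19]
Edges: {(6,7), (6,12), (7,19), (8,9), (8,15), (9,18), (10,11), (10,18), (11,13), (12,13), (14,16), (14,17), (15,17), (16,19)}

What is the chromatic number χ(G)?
χ(G) = 2

Clique number ω(G) = 2 (lower bound: χ ≥ ω).
The graph is bipartite (no odd cycle), so 2 colors suffice: χ(G) = 2.
A valid 2-coloring: color 1: [7, 8, 11, 12, 16, 17, 18]; color 2: [6, 9, 10, 13, 14, 15, 19].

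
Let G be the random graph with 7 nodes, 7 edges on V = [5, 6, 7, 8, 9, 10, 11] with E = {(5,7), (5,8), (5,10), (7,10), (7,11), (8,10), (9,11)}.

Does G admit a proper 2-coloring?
The clique on vertices [5, 8, 10] has size 3 > 2, so it alone needs 3 colors.

No, G is not 2-colorable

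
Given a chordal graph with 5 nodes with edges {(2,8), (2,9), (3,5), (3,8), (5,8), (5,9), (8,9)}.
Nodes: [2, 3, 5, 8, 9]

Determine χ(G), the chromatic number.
Clique number ω(G) = 3 (lower bound: χ ≥ ω).
The clique on [2, 8, 9] has size 3, forcing χ ≥ 3, and the coloring below uses 3 colors, so χ(G) = 3.
A valid 3-coloring: color 1: [8]; color 2: [2, 5]; color 3: [3, 9].

χ(G) = 3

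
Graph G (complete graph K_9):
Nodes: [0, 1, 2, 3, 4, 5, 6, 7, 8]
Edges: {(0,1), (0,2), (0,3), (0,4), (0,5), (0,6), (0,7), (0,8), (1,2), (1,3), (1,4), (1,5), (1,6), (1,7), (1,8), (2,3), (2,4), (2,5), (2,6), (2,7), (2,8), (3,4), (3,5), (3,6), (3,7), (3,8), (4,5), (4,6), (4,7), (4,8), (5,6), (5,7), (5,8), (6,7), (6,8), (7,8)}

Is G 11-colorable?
A valid 11-coloring: color 1: [4]; color 2: [8]; color 3: [3]; color 4: [1]; color 5: [2]; color 6: [6]; color 7: [5]; color 8: [0]; color 9: [7].
(χ(G) = 9 ≤ 11.)

Yes, G is 11-colorable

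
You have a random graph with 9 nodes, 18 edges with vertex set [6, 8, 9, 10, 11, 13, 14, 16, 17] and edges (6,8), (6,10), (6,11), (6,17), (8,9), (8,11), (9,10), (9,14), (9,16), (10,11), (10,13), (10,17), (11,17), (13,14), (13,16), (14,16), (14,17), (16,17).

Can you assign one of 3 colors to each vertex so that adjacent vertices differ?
No, G is not 3-colorable

The clique on vertices [6, 10, 11, 17] has size 4 > 3, so it alone needs 4 colors.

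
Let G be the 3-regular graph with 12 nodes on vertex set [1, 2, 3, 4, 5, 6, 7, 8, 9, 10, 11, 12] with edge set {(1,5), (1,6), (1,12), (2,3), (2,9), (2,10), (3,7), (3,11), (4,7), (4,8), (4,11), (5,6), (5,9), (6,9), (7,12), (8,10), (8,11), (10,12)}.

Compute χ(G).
χ(G) = 3

Clique number ω(G) = 3 (lower bound: χ ≥ ω).
The clique on [1, 5, 6] has size 3, forcing χ ≥ 3, and the coloring below uses 3 colors, so χ(G) = 3.
A valid 3-coloring: color 1: [2, 6, 7, 11]; color 2: [1, 3, 4, 9, 10]; color 3: [5, 8, 12].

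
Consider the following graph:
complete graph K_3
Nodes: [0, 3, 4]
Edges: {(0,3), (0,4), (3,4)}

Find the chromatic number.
Clique number ω(G) = 3 (lower bound: χ ≥ ω).
The clique on [0, 3, 4] has size 3, forcing χ ≥ 3, and the coloring below uses 3 colors, so χ(G) = 3.
A valid 3-coloring: color 1: [0]; color 2: [4]; color 3: [3].

χ(G) = 3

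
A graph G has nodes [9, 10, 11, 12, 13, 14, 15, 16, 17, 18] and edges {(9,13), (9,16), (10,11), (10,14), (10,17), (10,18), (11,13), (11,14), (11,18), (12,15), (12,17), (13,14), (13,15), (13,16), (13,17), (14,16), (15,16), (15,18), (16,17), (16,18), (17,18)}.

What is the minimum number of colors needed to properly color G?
χ(G) = 4

Clique number ω(G) = 3 (lower bound: χ ≥ ω).
Suppose a proper 3-coloring c exists. The clique [9, 13, 16] takes 3 distinct colors; by symmetry let c(9) = 1, c(13) = 2, c(16) = 3.
- Vertex 17: neighbors [13, 16] already have colors [2, 3] ⇒ c(17) = 1.
- Vertex 18: neighbors [17, 16] already have colors [1, 3] ⇒ c(18) = 2.
- Vertex 10: neighbors [17, 18] already have colors [1, 2] ⇒ c(10) = 3.
- Vertex 11: neighbors [13, 10] already have colors [2, 3] ⇒ c(11) = 1.
- Vertex 14: neighbors [11, 13, 10] already have colors [1, 2, 3] — all 3 colors blocked. Contradiction.
The forced assignments end in a contradiction, so G has no proper 3-coloring (χ ≥ 4).
The coloring below uses 4 colors, so χ(G) = 4.
A valid 4-coloring: color 1: [12, 13, 18]; color 2: [10, 16]; color 3: [9, 14, 15, 17]; color 4: [11].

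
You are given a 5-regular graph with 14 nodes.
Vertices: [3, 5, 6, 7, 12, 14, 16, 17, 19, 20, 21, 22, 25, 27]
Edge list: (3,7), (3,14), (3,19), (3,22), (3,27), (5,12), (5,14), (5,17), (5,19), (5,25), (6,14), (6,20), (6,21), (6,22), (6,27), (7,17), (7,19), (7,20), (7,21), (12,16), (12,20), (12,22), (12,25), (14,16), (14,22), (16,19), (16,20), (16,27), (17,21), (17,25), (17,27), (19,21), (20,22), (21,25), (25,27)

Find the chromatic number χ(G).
Clique number ω(G) = 3 (lower bound: χ ≥ ω).
Suppose a proper 3-coloring c exists. The clique [3, 7, 19] takes 3 distinct colors; by symmetry let c(3) = 1, c(7) = 2, c(19) = 3.
- Vertex 21: neighbors [7, 19] already have colors [2, 3] ⇒ c(21) = 1.
- Vertex 17: neighbors [21, 7] already have colors [1, 2] ⇒ c(17) = 3.
- Vertex 25: neighbors [21, 17] already have colors [1, 3] ⇒ c(25) = 2.
- Vertex 27: neighbors [3, 25, 17] already have colors [1, 2, 3] — all 3 colors blocked. Contradiction.
The forced assignments end in a contradiction, so G has no proper 3-coloring (χ ≥ 4).
The coloring below uses 4 colors, so χ(G) = 4.
A valid 4-coloring: color 1: [3, 5, 20, 21]; color 2: [12, 14, 17, 19]; color 3: [6, 7, 16, 25]; color 4: [22, 27].

χ(G) = 4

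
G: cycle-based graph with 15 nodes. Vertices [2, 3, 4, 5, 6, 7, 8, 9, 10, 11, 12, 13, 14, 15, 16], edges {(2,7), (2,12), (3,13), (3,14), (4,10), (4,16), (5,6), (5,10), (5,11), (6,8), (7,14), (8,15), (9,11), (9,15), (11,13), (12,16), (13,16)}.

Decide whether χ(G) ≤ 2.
Odd cycle [12, 2, 7, 14, 3, 13, 16] needs 3 colors (χ ≥ 3).
Hence χ(G) ≥ 3 > 2, so no proper 2-coloring exists.

No, G is not 2-colorable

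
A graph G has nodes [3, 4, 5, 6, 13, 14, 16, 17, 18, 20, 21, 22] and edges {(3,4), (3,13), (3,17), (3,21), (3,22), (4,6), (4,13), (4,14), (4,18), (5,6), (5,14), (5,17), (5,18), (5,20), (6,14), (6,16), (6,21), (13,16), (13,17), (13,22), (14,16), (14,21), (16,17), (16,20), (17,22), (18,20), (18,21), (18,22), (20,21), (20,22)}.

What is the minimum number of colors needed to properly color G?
χ(G) = 4

Clique number ω(G) = 4 (lower bound: χ ≥ ω).
The clique on [3, 13, 17, 22] has size 4, forcing χ ≥ 4, and the coloring below uses 4 colors, so χ(G) = 4.
A valid 4-coloring: color 1: [3, 16, 18]; color 2: [4, 5, 21, 22]; color 3: [13, 14, 20]; color 4: [6, 17].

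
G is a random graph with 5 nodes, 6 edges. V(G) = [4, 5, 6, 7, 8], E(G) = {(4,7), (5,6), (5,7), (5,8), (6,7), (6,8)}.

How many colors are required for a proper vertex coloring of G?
Clique number ω(G) = 3 (lower bound: χ ≥ ω).
The clique on [5, 6, 8] has size 3, forcing χ ≥ 3, and the coloring below uses 3 colors, so χ(G) = 3.
A valid 3-coloring: color 1: [4, 6]; color 2: [7, 8]; color 3: [5].

χ(G) = 3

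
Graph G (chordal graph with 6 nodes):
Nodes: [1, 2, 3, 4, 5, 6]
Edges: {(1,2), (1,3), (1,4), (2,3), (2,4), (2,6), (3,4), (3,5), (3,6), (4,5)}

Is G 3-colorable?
The clique on vertices [1, 2, 3, 4] has size 4 > 3, so it alone needs 4 colors.

No, G is not 3-colorable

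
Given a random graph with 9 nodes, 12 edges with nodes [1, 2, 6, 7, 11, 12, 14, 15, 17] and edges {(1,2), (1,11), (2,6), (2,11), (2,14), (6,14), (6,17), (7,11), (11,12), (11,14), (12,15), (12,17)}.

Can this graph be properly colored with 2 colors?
The clique on vertices [1, 2, 11] has size 3 > 2, so it alone needs 3 colors.

No, G is not 2-colorable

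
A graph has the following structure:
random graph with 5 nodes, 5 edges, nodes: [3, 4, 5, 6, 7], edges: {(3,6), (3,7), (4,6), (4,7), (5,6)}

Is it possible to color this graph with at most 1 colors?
No, G is not 1-colorable

Edge (3,6) forces its endpoints to differ, so 1 color is not enough.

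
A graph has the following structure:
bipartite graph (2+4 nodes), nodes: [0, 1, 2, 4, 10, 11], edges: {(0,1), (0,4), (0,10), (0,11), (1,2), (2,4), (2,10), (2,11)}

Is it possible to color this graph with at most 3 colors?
Yes, G is 3-colorable

A valid 3-coloring: color 1: [0, 2]; color 2: [1, 4, 10, 11].
(χ(G) = 2 ≤ 3.)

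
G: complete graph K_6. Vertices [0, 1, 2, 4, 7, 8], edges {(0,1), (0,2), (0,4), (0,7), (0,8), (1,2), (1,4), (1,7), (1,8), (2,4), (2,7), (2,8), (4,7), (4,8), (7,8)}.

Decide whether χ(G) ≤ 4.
The clique on vertices [0, 1, 2, 4, 7, 8] has size 6 > 4, so it alone needs 6 colors.

No, G is not 4-colorable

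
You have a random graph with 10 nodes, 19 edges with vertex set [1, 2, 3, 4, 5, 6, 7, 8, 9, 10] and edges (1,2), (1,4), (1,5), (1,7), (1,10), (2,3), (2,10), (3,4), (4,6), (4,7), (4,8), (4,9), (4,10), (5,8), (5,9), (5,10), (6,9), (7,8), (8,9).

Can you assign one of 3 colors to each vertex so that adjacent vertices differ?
A valid 3-coloring: color 1: [2, 4, 5]; color 2: [1, 3, 6, 8]; color 3: [7, 9, 10].
(χ(G) = 3 ≤ 3.)

Yes, G is 3-colorable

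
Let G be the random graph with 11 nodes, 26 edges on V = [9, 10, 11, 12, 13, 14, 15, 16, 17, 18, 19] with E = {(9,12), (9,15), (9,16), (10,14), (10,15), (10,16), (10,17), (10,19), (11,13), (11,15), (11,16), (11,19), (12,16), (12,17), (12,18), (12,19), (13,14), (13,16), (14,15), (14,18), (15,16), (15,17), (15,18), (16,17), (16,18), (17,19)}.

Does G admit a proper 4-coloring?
A valid 4-coloring: color 1: [14, 16, 19]; color 2: [12, 13, 15]; color 3: [9, 10, 11, 18]; color 4: [17].
(χ(G) = 4 ≤ 4.)

Yes, G is 4-colorable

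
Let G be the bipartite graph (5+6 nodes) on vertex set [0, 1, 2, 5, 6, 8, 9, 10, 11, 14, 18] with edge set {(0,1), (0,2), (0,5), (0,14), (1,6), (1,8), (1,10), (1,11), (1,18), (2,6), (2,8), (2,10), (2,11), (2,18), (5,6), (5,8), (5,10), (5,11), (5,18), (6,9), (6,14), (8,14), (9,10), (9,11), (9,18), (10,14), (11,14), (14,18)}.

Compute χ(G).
χ(G) = 2

Clique number ω(G) = 2 (lower bound: χ ≥ ω).
The graph is bipartite (no odd cycle), so 2 colors suffice: χ(G) = 2.
A valid 2-coloring: color 1: [1, 2, 5, 9, 14]; color 2: [0, 6, 8, 10, 11, 18].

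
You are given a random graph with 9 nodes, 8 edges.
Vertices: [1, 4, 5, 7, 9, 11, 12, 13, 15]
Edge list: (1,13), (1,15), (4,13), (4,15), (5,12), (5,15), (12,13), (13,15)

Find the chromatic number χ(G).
χ(G) = 3

Clique number ω(G) = 3 (lower bound: χ ≥ ω).
The clique on [1, 13, 15] has size 3, forcing χ ≥ 3, and the coloring below uses 3 colors, so χ(G) = 3.
A valid 3-coloring: color 1: [7, 9, 11, 12, 15]; color 2: [5, 13]; color 3: [1, 4].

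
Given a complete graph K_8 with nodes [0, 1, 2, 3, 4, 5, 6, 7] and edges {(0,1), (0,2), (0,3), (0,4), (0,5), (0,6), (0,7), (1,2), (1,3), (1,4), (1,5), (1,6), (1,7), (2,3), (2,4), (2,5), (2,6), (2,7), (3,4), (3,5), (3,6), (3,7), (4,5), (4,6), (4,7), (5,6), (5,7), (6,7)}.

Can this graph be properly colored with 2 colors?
No, G is not 2-colorable

The clique on vertices [0, 1, 2, 3, 4, 5, 6, 7] has size 8 > 2, so it alone needs 8 colors.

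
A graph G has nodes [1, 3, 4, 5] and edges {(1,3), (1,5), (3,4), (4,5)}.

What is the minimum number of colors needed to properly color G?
Clique number ω(G) = 2 (lower bound: χ ≥ ω).
The graph is bipartite (no odd cycle), so 2 colors suffice: χ(G) = 2.
A valid 2-coloring: color 1: [3, 5]; color 2: [1, 4].

χ(G) = 2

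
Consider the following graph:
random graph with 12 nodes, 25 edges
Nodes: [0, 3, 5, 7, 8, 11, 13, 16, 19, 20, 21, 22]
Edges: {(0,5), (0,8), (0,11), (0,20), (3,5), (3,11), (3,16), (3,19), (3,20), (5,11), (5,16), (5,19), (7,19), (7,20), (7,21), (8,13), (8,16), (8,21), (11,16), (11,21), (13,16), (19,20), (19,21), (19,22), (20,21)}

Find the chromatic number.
χ(G) = 4

Clique number ω(G) = 4 (lower bound: χ ≥ ω).
The clique on [3, 5, 11, 16] has size 4, forcing χ ≥ 4, and the coloring below uses 4 colors, so χ(G) = 4.
A valid 4-coloring: color 1: [0, 16, 19]; color 2: [5, 8, 20, 22]; color 3: [3, 13, 21]; color 4: [7, 11].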